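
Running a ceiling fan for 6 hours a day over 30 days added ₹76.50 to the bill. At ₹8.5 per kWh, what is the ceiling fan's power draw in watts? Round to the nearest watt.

Energy = ₹76.50 ÷ ₹8.5/kWh = 9 kWh
Runtime = 6 h/day × 30 days = 180 h
Power = 9 kWh ÷ 180 h = 0.05 kW = 50 W

50 W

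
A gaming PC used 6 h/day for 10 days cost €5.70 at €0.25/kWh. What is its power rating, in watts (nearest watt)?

Energy = €5.70 ÷ €0.25/kWh = 22.8 kWh
Runtime = 6 h/day × 10 days = 60 h
Power = 22.8 kWh ÷ 60 h = 0.38 kW = 380 W

380 W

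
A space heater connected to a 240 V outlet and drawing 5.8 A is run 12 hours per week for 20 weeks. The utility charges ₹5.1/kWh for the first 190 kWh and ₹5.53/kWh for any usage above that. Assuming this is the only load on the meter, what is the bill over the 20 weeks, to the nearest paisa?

Power = 5.8 A × 240 V = 1392 W = 1.392 kW
Runtime = 12 h/week × 20 weeks = 240 h
Energy = 1.392 kW × 240 h = 334.08 kWh
Tier 1 (0–190 kWh): 190 × ₹5.1 = ₹969
Above 190 kWh: 144.08 × ₹5.53 = ₹796.7624
Bill = ₹1765.76

₹1765.76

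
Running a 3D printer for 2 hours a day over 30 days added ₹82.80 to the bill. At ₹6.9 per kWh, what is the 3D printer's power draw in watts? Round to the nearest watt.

Energy = ₹82.80 ÷ ₹6.9/kWh = 12 kWh
Runtime = 2 h/day × 30 days = 60 h
Power = 12 kWh ÷ 60 h = 0.2 kW = 200 W

200 W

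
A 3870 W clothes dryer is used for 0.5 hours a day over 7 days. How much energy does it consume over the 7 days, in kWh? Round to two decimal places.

13.55 kWh

Runtime = 0.5 h/day × 7 days = 3.5 h
Energy = 3.87 kW × 3.5 h = 13.545 kWh ≈ 13.55 kWh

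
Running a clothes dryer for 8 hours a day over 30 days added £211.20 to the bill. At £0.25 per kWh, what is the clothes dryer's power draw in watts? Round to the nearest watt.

3520 W

Energy = £211.20 ÷ £0.25/kWh = 844.8 kWh
Runtime = 8 h/day × 30 days = 240 h
Power = 844.8 kWh ÷ 240 h = 3.52 kW = 3520 W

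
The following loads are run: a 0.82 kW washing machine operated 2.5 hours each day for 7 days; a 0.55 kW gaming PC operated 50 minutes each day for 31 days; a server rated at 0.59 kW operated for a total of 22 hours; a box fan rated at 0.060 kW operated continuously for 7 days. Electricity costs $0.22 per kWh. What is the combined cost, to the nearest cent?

washing machine: Runtime = 2.5 h/day × 7 days = 17.5 h
washing machine: 0.82 kW × 17.5 h = 14.35 kWh
gaming PC: Runtime = 50 min × 31 = 1550 min = 25.833333… h
gaming PC: 0.55 kW × 25.833333… h = 14.208333… kWh
server: 0.59 kW × 22 h = 12.98 kWh
box fan: Runtime = 24 h × 7 = 168 h
box fan: 0.06 kW × 168 h = 10.08 kWh
Total energy = 51.618333… kWh
Cost = 51.618333… × $0.22 = $11.36

$11.36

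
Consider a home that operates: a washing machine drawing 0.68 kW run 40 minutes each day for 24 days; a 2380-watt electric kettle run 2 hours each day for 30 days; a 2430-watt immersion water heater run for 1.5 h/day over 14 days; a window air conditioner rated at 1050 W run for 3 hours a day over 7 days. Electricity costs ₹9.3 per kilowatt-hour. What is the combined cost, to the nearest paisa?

₹2108.87

washing machine: Runtime = 40 min × 24 = 960 min = 16 h
washing machine: 0.68 kW × 16 h = 10.88 kWh
electric kettle: Runtime = 2 h/day × 30 days = 60 h
electric kettle: 2.38 kW × 60 h = 142.8 kWh
immersion water heater: Runtime = 1.5 h/day × 14 days = 21 h
immersion water heater: 2.43 kW × 21 h = 51.03 kWh
window air conditioner: Runtime = 3 h/day × 7 days = 21 h
window air conditioner: 1.05 kW × 21 h = 22.05 kWh
Total energy = 226.76 kWh
Cost = 226.76 × ₹9.3 = ₹2108.87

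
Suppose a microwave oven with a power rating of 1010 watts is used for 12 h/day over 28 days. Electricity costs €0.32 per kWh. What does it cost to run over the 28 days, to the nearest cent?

€108.60

Runtime = 12 h/day × 28 days = 336 h
Energy = 1.01 kW × 336 h = 339.36 kWh
Cost = 339.36 kWh × €0.32/kWh = €108.60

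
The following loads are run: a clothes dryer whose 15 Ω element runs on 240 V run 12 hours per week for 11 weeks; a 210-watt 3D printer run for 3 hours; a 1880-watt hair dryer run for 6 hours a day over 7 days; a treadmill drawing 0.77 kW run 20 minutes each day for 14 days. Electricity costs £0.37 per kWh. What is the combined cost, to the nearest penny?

clothes dryer: Power = V²/R = 240²/15 = 3840 W = 3.84 kW
clothes dryer: Runtime = 12 h/week × 11 weeks = 132 h
clothes dryer: 3.84 kW × 132 h = 506.88 kWh
3D printer: 0.21 kW × 3 h = 0.63 kWh
hair dryer: Runtime = 6 h/day × 7 days = 42 h
hair dryer: 1.88 kW × 42 h = 78.96 kWh
treadmill: Runtime = 20 min × 14 = 280 min = 4.666666… h
treadmill: 0.77 kW × 4.666666… h = 3.593333… kWh
Total energy = 590.063333… kWh
Cost = 590.063333… × £0.37 = £218.32

£218.32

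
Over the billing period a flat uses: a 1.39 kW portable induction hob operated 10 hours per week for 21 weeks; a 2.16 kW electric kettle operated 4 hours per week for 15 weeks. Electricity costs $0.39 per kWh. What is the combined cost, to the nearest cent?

$164.39

portable induction hob: Runtime = 10 h/week × 21 weeks = 210 h
portable induction hob: 1.39 kW × 210 h = 291.9 kWh
electric kettle: Runtime = 4 h/week × 15 weeks = 60 h
electric kettle: 2.16 kW × 60 h = 129.6 kWh
Total energy = 421.5 kWh
Cost = 421.5 × $0.39 = $164.39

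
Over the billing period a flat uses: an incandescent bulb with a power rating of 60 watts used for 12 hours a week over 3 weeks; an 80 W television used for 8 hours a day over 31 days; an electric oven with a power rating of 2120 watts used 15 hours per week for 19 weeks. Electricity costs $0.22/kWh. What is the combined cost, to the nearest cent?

$137.76

incandescent bulb: Runtime = 12 h/week × 3 weeks = 36 h
incandescent bulb: 0.06 kW × 36 h = 2.16 kWh
television: Runtime = 8 h/day × 31 days = 248 h
television: 0.08 kW × 248 h = 19.84 kWh
electric oven: Runtime = 15 h/week × 19 weeks = 285 h
electric oven: 2.12 kW × 285 h = 604.2 kWh
Total energy = 626.2 kWh
Cost = 626.2 × $0.22 = $137.76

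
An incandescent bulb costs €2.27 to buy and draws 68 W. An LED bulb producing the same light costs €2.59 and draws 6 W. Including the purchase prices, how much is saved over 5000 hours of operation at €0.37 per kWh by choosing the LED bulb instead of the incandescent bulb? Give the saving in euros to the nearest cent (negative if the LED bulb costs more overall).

€114.38

incandescent bulb: €2.27 + (68/1000) kW × 5000 h × €0.37 = €2.27 + €125.8 = €128.07
LED bulb: €2.59 + (6/1000) kW × 5000 h × €0.37 = €2.59 + €11.1 = €13.69
Saving = €128.07 − €13.69 = €114.38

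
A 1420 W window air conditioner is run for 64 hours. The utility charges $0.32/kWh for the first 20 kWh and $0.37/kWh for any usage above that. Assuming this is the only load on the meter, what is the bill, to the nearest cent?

Energy = 1.42 kW × 64 h = 90.88 kWh
Tier 1 (0–20 kWh): 20 × $0.32 = $6.4
Above 20 kWh: 70.88 × $0.37 = $26.2256
Bill = $32.63

$32.63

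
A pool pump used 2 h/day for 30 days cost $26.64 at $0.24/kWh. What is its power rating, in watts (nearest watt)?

1850 W

Energy = $26.64 ÷ $0.24/kWh = 111 kWh
Runtime = 2 h/day × 30 days = 60 h
Power = 111 kWh ÷ 60 h = 1.85 kW = 1850 W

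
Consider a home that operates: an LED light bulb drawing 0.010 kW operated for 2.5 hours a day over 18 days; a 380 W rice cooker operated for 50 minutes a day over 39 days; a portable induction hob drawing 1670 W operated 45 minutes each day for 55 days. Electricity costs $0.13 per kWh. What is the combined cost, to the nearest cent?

$10.62

LED light bulb: Runtime = 2.5 h/day × 18 days = 45 h
LED light bulb: 0.01 kW × 45 h = 0.45 kWh
rice cooker: Runtime = 50 min × 39 = 1950 min = 32.5 h
rice cooker: 0.38 kW × 32.5 h = 12.35 kWh
portable induction hob: Runtime = 45 min × 55 = 2475 min = 41.25 h
portable induction hob: 1.67 kW × 41.25 h = 68.8875 kWh
Total energy = 81.6875 kWh
Cost = 81.6875 × $0.13 = $10.62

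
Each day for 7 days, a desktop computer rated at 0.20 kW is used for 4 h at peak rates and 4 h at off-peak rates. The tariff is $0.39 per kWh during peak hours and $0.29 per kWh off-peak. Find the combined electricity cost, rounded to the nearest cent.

$3.81

Peak energy = 0.2 kW × 4 h × 7 = 5.6 kWh
Off-peak energy = 0.2 kW × 4 h × 7 = 5.6 kWh
Cost = 5.6 × $0.39 + 5.6 × $0.29 = $2.184 + $1.624 = $3.81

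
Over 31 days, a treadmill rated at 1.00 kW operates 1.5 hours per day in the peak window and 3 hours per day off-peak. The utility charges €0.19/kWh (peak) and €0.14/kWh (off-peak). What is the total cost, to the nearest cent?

Peak energy = 1 kW × 1.5 h × 31 = 46.5 kWh
Off-peak energy = 1 kW × 3 h × 31 = 93 kWh
Cost = 46.5 × €0.19 + 93 × €0.14 = €8.835 + €13.02 = €21.86

€21.86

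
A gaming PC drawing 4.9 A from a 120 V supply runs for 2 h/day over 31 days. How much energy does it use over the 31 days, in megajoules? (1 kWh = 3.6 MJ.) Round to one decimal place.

Power = 4.9 A × 120 V = 588 W = 0.588 kW
Runtime = 2 h/day × 31 days = 62 h
Energy = 0.588 kW × 62 h = 36.456 kWh
= 36.456 × 3.6 MJ = 131.2 MJ

131.2 MJ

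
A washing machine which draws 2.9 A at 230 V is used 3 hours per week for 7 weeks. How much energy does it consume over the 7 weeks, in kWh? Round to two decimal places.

Power = 2.9 A × 230 V = 667 W = 0.667 kW
Runtime = 3 h/week × 7 weeks = 21 h
Energy = 0.667 kW × 21 h = 14.007 kWh ≈ 14.01 kWh

14.01 kWh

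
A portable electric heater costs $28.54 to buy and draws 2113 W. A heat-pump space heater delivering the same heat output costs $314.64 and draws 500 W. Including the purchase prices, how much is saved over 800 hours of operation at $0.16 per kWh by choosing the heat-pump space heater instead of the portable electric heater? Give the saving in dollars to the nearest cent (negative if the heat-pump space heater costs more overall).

portable electric heater: $28.54 + (2113/1000) kW × 800 h × $0.16 = $28.54 + $270.464 = $299.004
heat-pump space heater: $314.64 + (500/1000) kW × 800 h × $0.16 = $314.64 + $64 = $378.64
Saving = $299.004 − $378.64 = −$79.636 → -$79.64

-$79.64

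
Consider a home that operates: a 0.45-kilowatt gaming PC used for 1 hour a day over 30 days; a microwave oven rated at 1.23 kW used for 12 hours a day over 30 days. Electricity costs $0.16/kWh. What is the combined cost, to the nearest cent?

$73.01

gaming PC: Runtime = 1 h/day × 30 days = 30 h
gaming PC: 0.45 kW × 30 h = 13.5 kWh
microwave oven: Runtime = 12 h/day × 30 days = 360 h
microwave oven: 1.23 kW × 360 h = 442.8 kWh
Total energy = 456.3 kWh
Cost = 456.3 × $0.16 = $73.01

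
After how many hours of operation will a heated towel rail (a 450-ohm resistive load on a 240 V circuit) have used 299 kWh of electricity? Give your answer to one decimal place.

2335.9 h

Power = V²/R = 240²/450 = 128 W = 0.128 kW
Hours = 299 kWh ÷ 0.128 kW = 2335.9 h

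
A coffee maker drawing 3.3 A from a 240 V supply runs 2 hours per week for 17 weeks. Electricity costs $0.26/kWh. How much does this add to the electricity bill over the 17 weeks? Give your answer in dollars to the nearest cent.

$7.00

Power = 3.3 A × 240 V = 792 W = 0.792 kW
Runtime = 2 h/week × 17 weeks = 34 h
Energy = 0.792 kW × 34 h = 26.928 kWh
Cost = 26.928 kWh × $0.26/kWh = $7.00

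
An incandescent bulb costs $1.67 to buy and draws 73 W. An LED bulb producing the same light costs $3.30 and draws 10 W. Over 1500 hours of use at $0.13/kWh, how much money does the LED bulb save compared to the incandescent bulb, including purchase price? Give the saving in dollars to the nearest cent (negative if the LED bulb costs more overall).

incandescent bulb: $1.67 + (73/1000) kW × 1500 h × $0.13 = $1.67 + $14.235 = $15.905
LED bulb: $3.30 + (10/1000) kW × 1500 h × $0.13 = $3.30 + $1.95 = $5.25
Saving = $15.905 − $5.25 = $10.655 → $10.66

$10.66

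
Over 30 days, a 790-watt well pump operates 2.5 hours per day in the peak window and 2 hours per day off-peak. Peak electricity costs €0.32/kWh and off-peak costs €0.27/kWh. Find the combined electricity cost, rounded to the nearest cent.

€31.76

Peak energy = 0.79 kW × 2.5 h × 30 = 59.25 kWh
Off-peak energy = 0.79 kW × 2 h × 30 = 47.4 kWh
Cost = 59.25 × €0.32 + 47.4 × €0.27 = €18.96 + €12.798 = €31.76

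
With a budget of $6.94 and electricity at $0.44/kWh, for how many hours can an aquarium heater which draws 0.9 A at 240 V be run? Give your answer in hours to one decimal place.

Power = 0.9 A × 240 V = 216 W = 0.216 kW
Energy available = $6.94 ÷ $0.44/kWh = 15.7727 kWh
Hours = 15.7727 kWh ÷ 0.216 kW = 73.0 h

73.0 h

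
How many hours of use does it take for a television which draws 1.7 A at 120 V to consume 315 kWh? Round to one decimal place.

1544.1 h

Power = 1.7 A × 120 V = 204 W = 0.204 kW
Hours = 315 kWh ÷ 0.204 kW = 1544.1 h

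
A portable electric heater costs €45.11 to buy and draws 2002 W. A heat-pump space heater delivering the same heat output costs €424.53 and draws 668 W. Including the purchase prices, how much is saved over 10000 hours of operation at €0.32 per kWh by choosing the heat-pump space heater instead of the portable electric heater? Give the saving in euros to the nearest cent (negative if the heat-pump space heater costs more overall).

€3889.38

portable electric heater: €45.11 + (2002/1000) kW × 10000 h × €0.32 = €45.11 + €6406.4 = €6451.51
heat-pump space heater: €424.53 + (668/1000) kW × 10000 h × €0.32 = €424.53 + €2137.6 = €2562.13
Saving = €6451.51 − €2562.13 = €3889.38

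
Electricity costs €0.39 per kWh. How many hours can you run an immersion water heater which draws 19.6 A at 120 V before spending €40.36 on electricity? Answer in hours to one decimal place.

Power = 19.6 A × 120 V = 2352 W = 2.352 kW
Energy available = €40.36 ÷ €0.39/kWh = 103.4872 kWh
Hours = 103.4872 kWh ÷ 2.352 kW = 44.0 h

44.0 h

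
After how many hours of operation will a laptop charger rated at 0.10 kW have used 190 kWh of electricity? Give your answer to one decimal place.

Hours = 190 kWh ÷ 0.1 kW = 1900.0 h

1900.0 h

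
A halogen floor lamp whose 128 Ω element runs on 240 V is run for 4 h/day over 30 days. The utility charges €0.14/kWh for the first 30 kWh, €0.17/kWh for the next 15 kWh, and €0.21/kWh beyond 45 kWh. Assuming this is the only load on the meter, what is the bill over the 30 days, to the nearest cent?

€8.64

Power = V²/R = 240²/128 = 450 W = 0.45 kW
Runtime = 4 h/day × 30 days = 120 h
Energy = 0.45 kW × 120 h = 54 kWh
Tier 1 (0–30 kWh): 30 × €0.14 = €4.2
Tier 2 (30–45 kWh): 15 × €0.17 = €2.55
Above 45 kWh: 9 × €0.21 = €1.89
Bill = €8.64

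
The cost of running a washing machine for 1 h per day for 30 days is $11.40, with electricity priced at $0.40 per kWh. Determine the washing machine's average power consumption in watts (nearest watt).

950 W

Energy = $11.40 ÷ $0.40/kWh = 28.5 kWh
Runtime = 1 h/day × 30 days = 30 h
Power = 28.5 kWh ÷ 30 h = 0.95 kW = 950 W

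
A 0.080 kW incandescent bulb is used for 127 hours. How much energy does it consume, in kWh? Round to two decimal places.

10.16 kWh

Energy = 0.08 kW × 127 h = 10.16 kWh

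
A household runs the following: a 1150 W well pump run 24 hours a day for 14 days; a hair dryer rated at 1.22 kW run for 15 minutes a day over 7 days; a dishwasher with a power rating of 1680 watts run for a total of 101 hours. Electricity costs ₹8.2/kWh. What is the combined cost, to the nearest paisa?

well pump: Runtime = 24 h × 14 = 336 h
well pump: 1.15 kW × 336 h = 386.4 kWh
hair dryer: Runtime = 15 min × 7 = 105 min = 1.75 h
hair dryer: 1.22 kW × 1.75 h = 2.135 kWh
dishwasher: 1.68 kW × 101 h = 169.68 kWh
Total energy = 558.215 kWh
Cost = 558.215 × ₹8.2 = ₹4577.36

₹4577.36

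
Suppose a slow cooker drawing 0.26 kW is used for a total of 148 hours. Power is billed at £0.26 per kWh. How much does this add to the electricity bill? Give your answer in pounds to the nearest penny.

£10.00

Energy = 0.26 kW × 148 h = 38.48 kWh
Cost = 38.48 kWh × £0.26/kWh = £10.00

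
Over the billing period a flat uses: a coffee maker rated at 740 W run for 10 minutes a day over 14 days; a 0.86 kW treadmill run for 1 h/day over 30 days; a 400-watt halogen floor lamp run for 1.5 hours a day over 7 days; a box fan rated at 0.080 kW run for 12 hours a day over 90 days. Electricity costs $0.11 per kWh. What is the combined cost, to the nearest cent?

$12.99

coffee maker: Runtime = 10 min × 14 = 140 min = 2.333333… h
coffee maker: 0.74 kW × 2.333333… h = 1.726666… kWh
treadmill: Runtime = 1 h/day × 30 days = 30 h
treadmill: 0.86 kW × 30 h = 25.8 kWh
halogen floor lamp: Runtime = 1.5 h/day × 7 days = 10.5 h
halogen floor lamp: 0.4 kW × 10.5 h = 4.2 kWh
box fan: Runtime = 12 h/day × 90 days = 1080 h
box fan: 0.08 kW × 1080 h = 86.4 kWh
Total energy = 118.126666… kWh
Cost = 118.126666… × $0.11 = $12.99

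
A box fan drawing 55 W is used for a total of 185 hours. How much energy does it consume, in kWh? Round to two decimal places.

10.18 kWh

Energy = 0.055 kW × 185 h = 10.175 kWh ≈ 10.18 kWh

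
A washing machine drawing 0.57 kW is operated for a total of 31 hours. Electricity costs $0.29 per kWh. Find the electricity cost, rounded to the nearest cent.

Energy = 0.57 kW × 31 h = 17.67 kWh
Cost = 17.67 kWh × $0.29/kWh = $5.12

$5.12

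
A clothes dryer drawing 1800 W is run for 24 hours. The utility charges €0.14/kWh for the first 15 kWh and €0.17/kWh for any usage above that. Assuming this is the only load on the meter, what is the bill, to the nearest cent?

Energy = 1.8 kW × 24 h = 43.2 kWh
Tier 1 (0–15 kWh): 15 × €0.14 = €2.1
Above 15 kWh: 28.2 × €0.17 = €4.794
Bill = €6.89

€6.89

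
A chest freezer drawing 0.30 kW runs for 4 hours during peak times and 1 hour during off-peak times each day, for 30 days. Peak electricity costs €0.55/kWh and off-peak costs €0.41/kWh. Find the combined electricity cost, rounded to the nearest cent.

Peak energy = 0.3 kW × 4 h × 30 = 36 kWh
Off-peak energy = 0.3 kW × 1 h × 30 = 9 kWh
Cost = 36 × €0.55 + 9 × €0.41 = €19.8 + €3.69 = €23.49

€23.49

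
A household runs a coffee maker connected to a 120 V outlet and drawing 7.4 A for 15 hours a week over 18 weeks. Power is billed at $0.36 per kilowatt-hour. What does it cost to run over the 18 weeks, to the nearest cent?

Power = 7.4 A × 120 V = 888 W = 0.888 kW
Runtime = 15 h/week × 18 weeks = 270 h
Energy = 0.888 kW × 270 h = 239.76 kWh
Cost = 239.76 kWh × $0.36/kWh = $86.31

$86.31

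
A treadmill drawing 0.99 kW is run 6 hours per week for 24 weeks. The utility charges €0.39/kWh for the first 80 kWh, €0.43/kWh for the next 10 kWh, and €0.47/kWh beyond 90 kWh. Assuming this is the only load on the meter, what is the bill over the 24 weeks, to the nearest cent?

€60.20

Runtime = 6 h/week × 24 weeks = 144 h
Energy = 0.99 kW × 144 h = 142.56 kWh
Tier 1 (0–80 kWh): 80 × €0.39 = €31.2
Tier 2 (80–90 kWh): 10 × €0.43 = €4.3
Above 90 kWh: 52.56 × €0.47 = €24.7032
Bill = €60.20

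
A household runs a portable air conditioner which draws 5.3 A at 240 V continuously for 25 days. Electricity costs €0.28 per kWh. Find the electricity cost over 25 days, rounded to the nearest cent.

€213.70

Power = 5.3 A × 240 V = 1272 W = 1.272 kW
Runtime = 24 h × 25 = 600 h
Energy = 1.272 kW × 600 h = 763.2 kWh
Cost = 763.2 kWh × €0.28/kWh = €213.70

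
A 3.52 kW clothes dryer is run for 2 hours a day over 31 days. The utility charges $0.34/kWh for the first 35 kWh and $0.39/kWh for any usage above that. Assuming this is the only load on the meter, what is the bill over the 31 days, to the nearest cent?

Runtime = 2 h/day × 31 days = 62 h
Energy = 3.52 kW × 62 h = 218.24 kWh
Tier 1 (0–35 kWh): 35 × $0.34 = $11.9
Above 35 kWh: 183.24 × $0.39 = $71.4636
Bill = $83.36

$83.36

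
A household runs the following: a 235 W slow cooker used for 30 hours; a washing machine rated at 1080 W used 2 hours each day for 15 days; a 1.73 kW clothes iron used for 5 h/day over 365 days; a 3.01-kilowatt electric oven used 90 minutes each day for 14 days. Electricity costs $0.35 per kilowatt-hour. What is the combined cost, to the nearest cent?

slow cooker: 0.235 kW × 30 h = 7.05 kWh
washing machine: Runtime = 2 h/day × 15 days = 30 h
washing machine: 1.08 kW × 30 h = 32.4 kWh
clothes iron: Runtime = 5 h/day × 365 days = 1825 h
clothes iron: 1.73 kW × 1825 h = 3157.25 kWh
electric oven: Runtime = 90 min × 14 = 1260 min = 21 h
electric oven: 3.01 kW × 21 h = 63.21 kWh
Total energy = 3259.91 kWh
Cost = 3259.91 × $0.35 = $1140.97

$1140.97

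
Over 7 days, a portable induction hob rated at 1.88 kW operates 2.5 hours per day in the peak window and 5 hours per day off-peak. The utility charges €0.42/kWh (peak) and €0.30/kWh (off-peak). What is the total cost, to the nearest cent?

Peak energy = 1.88 kW × 2.5 h × 7 = 32.9 kWh
Off-peak energy = 1.88 kW × 5 h × 7 = 65.8 kWh
Cost = 32.9 × €0.42 + 65.8 × €0.30 = €13.818 + €19.74 = €33.56

€33.56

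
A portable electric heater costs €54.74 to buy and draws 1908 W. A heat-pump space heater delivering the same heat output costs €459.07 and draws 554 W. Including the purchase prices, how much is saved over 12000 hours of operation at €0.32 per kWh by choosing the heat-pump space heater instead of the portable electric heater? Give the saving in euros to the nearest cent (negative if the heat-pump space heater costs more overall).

portable electric heater: €54.74 + (1908/1000) kW × 12000 h × €0.32 = €54.74 + €7326.72 = €7381.46
heat-pump space heater: €459.07 + (554/1000) kW × 12000 h × €0.32 = €459.07 + €2127.36 = €2586.43
Saving = €7381.46 − €2586.43 = €4795.03

€4795.03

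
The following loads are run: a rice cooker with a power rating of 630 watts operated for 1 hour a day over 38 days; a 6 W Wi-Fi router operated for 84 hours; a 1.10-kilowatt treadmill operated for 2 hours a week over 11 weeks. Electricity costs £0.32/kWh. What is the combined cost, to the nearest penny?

rice cooker: Runtime = 1 h/day × 38 days = 38 h
rice cooker: 0.63 kW × 38 h = 23.94 kWh
Wi-Fi router: 0.006 kW × 84 h = 0.504 kWh
treadmill: Runtime = 2 h/week × 11 weeks = 22 h
treadmill: 1.1 kW × 22 h = 24.2 kWh
Total energy = 48.644 kWh
Cost = 48.644 × £0.32 = £15.57

£15.57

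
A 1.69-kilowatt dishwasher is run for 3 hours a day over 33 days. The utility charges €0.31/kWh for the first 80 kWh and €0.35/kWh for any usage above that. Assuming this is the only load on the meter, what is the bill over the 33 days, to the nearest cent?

€55.36

Runtime = 3 h/day × 33 days = 99 h
Energy = 1.69 kW × 99 h = 167.31 kWh
Tier 1 (0–80 kWh): 80 × €0.31 = €24.8
Above 80 kWh: 87.31 × €0.35 = €30.5585
Bill = €55.36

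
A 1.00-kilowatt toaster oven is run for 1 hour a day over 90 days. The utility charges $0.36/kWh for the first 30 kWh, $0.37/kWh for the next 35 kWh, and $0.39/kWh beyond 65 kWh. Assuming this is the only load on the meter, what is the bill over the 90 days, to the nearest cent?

Runtime = 1 h/day × 90 days = 90 h
Energy = 1 kW × 90 h = 90 kWh
Tier 1 (0–30 kWh): 30 × $0.36 = $10.8
Tier 2 (30–65 kWh): 35 × $0.37 = $12.95
Above 65 kWh: 25 × $0.39 = $9.75
Bill = $33.50

$33.50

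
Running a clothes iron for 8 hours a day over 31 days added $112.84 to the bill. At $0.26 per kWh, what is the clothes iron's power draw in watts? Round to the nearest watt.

Energy = $112.84 ÷ $0.26/kWh = 434 kWh
Runtime = 8 h/day × 31 days = 248 h
Power = 434 kWh ÷ 248 h = 1.75 kW = 1750 W

1750 W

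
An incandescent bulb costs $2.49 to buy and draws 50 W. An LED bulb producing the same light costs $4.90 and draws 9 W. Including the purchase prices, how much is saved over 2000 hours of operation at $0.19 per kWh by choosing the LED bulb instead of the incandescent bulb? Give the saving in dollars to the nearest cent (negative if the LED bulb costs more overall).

incandescent bulb: $2.49 + (50/1000) kW × 2000 h × $0.19 = $2.49 + $19 = $21.49
LED bulb: $4.90 + (9/1000) kW × 2000 h × $0.19 = $4.90 + $3.42 = $8.32
Saving = $21.49 − $8.32 = $13.17

$13.17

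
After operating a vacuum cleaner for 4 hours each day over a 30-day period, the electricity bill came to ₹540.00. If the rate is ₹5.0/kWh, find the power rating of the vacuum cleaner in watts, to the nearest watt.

Energy = ₹540.00 ÷ ₹5.0/kWh = 108 kWh
Runtime = 4 h/day × 30 days = 120 h
Power = 108 kWh ÷ 120 h = 0.9 kW = 900 W

900 W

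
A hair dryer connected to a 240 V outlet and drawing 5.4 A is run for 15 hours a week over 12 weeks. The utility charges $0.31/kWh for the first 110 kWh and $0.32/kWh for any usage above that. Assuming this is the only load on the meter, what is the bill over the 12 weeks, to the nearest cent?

$73.55

Power = 5.4 A × 240 V = 1296 W = 1.296 kW
Runtime = 15 h/week × 12 weeks = 180 h
Energy = 1.296 kW × 180 h = 233.28 kWh
Tier 1 (0–110 kWh): 110 × $0.31 = $34.1
Above 110 kWh: 123.28 × $0.32 = $39.4496
Bill = $73.55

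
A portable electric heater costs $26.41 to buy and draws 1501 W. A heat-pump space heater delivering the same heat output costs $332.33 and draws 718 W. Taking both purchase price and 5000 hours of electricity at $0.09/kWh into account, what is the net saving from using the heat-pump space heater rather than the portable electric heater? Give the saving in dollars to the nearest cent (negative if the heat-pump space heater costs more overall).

portable electric heater: $26.41 + (1501/1000) kW × 5000 h × $0.09 = $26.41 + $675.45 = $701.86
heat-pump space heater: $332.33 + (718/1000) kW × 5000 h × $0.09 = $332.33 + $323.1 = $655.43
Saving = $701.86 − $655.43 = $46.43

$46.43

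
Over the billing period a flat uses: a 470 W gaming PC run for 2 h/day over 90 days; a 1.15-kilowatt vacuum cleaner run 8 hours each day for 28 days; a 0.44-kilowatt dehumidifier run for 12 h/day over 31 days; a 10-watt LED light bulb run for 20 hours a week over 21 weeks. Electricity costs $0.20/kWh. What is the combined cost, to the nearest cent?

$102.02

gaming PC: Runtime = 2 h/day × 90 days = 180 h
gaming PC: 0.47 kW × 180 h = 84.6 kWh
vacuum cleaner: Runtime = 8 h/day × 28 days = 224 h
vacuum cleaner: 1.15 kW × 224 h = 257.6 kWh
dehumidifier: Runtime = 12 h/day × 31 days = 372 h
dehumidifier: 0.44 kW × 372 h = 163.68 kWh
LED light bulb: Runtime = 20 h/week × 21 weeks = 420 h
LED light bulb: 0.01 kW × 420 h = 4.2 kWh
Total energy = 510.08 kWh
Cost = 510.08 × $0.20 = $102.02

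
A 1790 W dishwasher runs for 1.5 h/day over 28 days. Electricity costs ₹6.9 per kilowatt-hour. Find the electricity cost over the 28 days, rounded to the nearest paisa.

₹518.74

Runtime = 1.5 h/day × 28 days = 42 h
Energy = 1.79 kW × 42 h = 75.18 kWh
Cost = 75.18 kWh × ₹6.9/kWh = ₹518.74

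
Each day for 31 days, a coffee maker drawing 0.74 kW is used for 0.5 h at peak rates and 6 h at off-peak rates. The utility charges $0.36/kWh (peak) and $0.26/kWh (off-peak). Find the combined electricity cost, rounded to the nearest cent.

Peak energy = 0.74 kW × 0.5 h × 31 = 11.47 kWh
Off-peak energy = 0.74 kW × 6 h × 31 = 137.64 kWh
Cost = 11.47 × $0.36 + 137.64 × $0.26 = $4.1292 + $35.7864 = $39.92

$39.92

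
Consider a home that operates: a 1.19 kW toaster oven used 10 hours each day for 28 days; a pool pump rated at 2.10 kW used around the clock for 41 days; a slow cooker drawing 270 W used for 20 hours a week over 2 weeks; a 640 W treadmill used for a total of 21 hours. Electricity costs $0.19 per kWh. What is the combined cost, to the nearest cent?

toaster oven: Runtime = 10 h/day × 28 days = 280 h
toaster oven: 1.19 kW × 280 h = 333.2 kWh
pool pump: Runtime = 24 h × 41 = 984 h
pool pump: 2.1 kW × 984 h = 2066.4 kWh
slow cooker: Runtime = 20 h/week × 2 weeks = 40 h
slow cooker: 0.27 kW × 40 h = 10.8 kWh
treadmill: 0.64 kW × 21 h = 13.44 kWh
Total energy = 2423.84 kWh
Cost = 2423.84 × $0.19 = $460.53

$460.53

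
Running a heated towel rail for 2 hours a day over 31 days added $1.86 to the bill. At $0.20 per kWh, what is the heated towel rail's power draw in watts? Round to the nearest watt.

150 W

Energy = $1.86 ÷ $0.20/kWh = 9.3 kWh
Runtime = 2 h/day × 31 days = 62 h
Power = 9.3 kWh ÷ 62 h = 0.15 kW = 150 W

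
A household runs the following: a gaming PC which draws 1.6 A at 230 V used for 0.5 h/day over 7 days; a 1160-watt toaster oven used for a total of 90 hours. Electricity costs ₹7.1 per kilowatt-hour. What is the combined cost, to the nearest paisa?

₹750.38

gaming PC: Power = 1.6 A × 230 V = 368 W = 0.368 kW
gaming PC: Runtime = 0.5 h/day × 7 days = 3.5 h
gaming PC: 0.368 kW × 3.5 h = 1.288 kWh
toaster oven: 1.16 kW × 90 h = 104.4 kWh
Total energy = 105.688 kWh
Cost = 105.688 × ₹7.1 = ₹750.38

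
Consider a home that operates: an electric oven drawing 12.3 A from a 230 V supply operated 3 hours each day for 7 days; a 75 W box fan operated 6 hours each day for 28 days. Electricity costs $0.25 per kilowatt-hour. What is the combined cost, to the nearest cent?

$18.00

electric oven: Power = 12.3 A × 230 V = 2829 W = 2.829 kW
electric oven: Runtime = 3 h/day × 7 days = 21 h
electric oven: 2.829 kW × 21 h = 59.409 kWh
box fan: Runtime = 6 h/day × 28 days = 168 h
box fan: 0.075 kW × 168 h = 12.6 kWh
Total energy = 72.009 kWh
Cost = 72.009 × $0.25 = $18.00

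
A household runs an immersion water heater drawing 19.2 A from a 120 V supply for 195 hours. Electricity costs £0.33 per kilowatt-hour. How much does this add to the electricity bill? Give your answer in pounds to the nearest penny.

Power = 19.2 A × 120 V = 2304 W = 2.304 kW
Energy = 2.304 kW × 195 h = 449.28 kWh
Cost = 449.28 kWh × £0.33/kWh = £148.26

£148.26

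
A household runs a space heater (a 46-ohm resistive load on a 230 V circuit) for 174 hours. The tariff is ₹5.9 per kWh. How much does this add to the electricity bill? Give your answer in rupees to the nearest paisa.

₹1180.59

Power = V²/R = 230²/46 = 1150 W = 1.15 kW
Energy = 1.15 kW × 174 h = 200.1 kWh
Cost = 200.1 kWh × ₹5.9/kWh = ₹1180.59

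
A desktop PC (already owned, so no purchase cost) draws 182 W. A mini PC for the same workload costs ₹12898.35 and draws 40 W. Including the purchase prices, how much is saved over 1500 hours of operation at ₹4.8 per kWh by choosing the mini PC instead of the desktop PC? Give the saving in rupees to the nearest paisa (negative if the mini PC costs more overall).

-₹11875.95

desktop PC: ₹0.00 + (182/1000) kW × 1500 h × ₹4.8 = ₹0.00 + ₹1310.4 = ₹1310.4
mini PC: ₹12898.35 + (40/1000) kW × 1500 h × ₹4.8 = ₹12898.35 + ₹288 = ₹13186.35
Saving = ₹1310.4 − ₹13186.35 = −₹11875.95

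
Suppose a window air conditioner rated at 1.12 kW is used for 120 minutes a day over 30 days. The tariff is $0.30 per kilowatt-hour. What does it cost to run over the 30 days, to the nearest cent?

Runtime = 120 min × 30 = 3600 min = 60 h
Energy = 1.12 kW × 60 h = 67.2 kWh
Cost = 67.2 kWh × $0.30/kWh = $20.16

$20.16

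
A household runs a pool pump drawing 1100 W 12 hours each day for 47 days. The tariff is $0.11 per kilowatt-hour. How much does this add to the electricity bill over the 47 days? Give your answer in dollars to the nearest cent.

Runtime = 12 h/day × 47 days = 564 h
Energy = 1.1 kW × 564 h = 620.4 kWh
Cost = 620.4 kWh × $0.11/kWh = $68.24

$68.24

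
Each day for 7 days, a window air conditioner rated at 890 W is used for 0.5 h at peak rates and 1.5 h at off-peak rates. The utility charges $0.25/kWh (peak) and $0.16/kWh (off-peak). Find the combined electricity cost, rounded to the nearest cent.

$2.27

Peak energy = 0.89 kW × 0.5 h × 7 = 3.115 kWh
Off-peak energy = 0.89 kW × 1.5 h × 7 = 9.345 kWh
Cost = 3.115 × $0.25 + 9.345 × $0.16 = $0.77875 + $1.4952 = $2.27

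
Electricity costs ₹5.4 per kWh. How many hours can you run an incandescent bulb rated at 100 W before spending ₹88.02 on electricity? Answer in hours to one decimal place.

163.0 h

Energy available = ₹88.02 ÷ ₹5.4/kWh = 16.3 kWh
Hours = 16.3 kWh ÷ 0.1 kW = 163.0 h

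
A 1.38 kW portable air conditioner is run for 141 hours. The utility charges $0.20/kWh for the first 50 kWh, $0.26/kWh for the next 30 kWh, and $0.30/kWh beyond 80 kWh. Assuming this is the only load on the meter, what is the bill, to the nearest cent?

$52.17

Energy = 1.38 kW × 141 h = 194.58 kWh
Tier 1 (0–50 kWh): 50 × $0.20 = $10
Tier 2 (50–80 kWh): 30 × $0.26 = $7.8
Above 80 kWh: 114.58 × $0.30 = $34.374
Bill = $52.17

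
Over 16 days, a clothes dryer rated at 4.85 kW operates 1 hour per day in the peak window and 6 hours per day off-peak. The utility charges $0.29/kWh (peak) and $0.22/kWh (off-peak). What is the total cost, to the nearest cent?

Peak energy = 4.85 kW × 1 h × 16 = 77.6 kWh
Off-peak energy = 4.85 kW × 6 h × 16 = 465.6 kWh
Cost = 77.6 × $0.29 + 465.6 × $0.22 = $22.504 + $102.432 = $124.94

$124.94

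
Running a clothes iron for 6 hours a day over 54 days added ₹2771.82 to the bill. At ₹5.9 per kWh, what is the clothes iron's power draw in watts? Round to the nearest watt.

Energy = ₹2771.82 ÷ ₹5.9/kWh = 469.8 kWh
Runtime = 6 h/day × 54 days = 324 h
Power = 469.8 kWh ÷ 324 h = 1.45 kW = 1450 W

1450 W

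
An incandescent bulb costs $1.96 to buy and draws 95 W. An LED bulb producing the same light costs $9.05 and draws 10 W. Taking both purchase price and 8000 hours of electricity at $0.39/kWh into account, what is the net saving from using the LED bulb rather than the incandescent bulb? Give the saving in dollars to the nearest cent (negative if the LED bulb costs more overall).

incandescent bulb: $1.96 + (95/1000) kW × 8000 h × $0.39 = $1.96 + $296.4 = $298.36
LED bulb: $9.05 + (10/1000) kW × 8000 h × $0.39 = $9.05 + $31.2 = $40.25
Saving = $298.36 − $40.25 = $258.11

$258.11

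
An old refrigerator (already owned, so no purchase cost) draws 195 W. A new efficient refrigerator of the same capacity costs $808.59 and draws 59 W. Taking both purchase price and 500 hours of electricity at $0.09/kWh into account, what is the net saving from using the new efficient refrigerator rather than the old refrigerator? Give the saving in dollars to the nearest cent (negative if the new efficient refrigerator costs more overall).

-$802.47

old refrigerator: $0.00 + (195/1000) kW × 500 h × $0.09 = $0.00 + $8.775 = $8.775
new efficient refrigerator: $808.59 + (59/1000) kW × 500 h × $0.09 = $808.59 + $2.655 = $811.245
Saving = $8.775 − $811.245 = −$802.47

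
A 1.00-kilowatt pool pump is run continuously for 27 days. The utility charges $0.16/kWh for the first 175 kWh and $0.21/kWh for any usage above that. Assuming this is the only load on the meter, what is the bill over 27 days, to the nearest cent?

Runtime = 24 h × 27 = 648 h
Energy = 1 kW × 648 h = 648 kWh
Tier 1 (0–175 kWh): 175 × $0.16 = $28
Above 175 kWh: 473 × $0.21 = $99.33
Bill = $127.33

$127.33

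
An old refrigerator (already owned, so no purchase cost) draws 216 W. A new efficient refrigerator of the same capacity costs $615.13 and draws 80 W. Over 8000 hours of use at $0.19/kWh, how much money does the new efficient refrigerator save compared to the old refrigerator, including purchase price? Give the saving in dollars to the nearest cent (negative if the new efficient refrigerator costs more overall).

old refrigerator: $0.00 + (216/1000) kW × 8000 h × $0.19 = $0.00 + $328.32 = $328.32
new efficient refrigerator: $615.13 + (80/1000) kW × 8000 h × $0.19 = $615.13 + $121.6 = $736.73
Saving = $328.32 − $736.73 = −$408.41

-$408.41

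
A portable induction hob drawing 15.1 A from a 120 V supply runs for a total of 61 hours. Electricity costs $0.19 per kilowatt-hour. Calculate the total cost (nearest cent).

$21.00

Power = 15.1 A × 120 V = 1812 W = 1.812 kW
Energy = 1.812 kW × 61 h = 110.532 kWh
Cost = 110.532 kWh × $0.19/kWh = $21.00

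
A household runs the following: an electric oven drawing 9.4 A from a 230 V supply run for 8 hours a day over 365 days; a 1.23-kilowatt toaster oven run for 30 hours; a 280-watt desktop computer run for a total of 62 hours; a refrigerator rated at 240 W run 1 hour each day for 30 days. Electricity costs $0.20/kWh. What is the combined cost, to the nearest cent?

$1274.90

electric oven: Power = 9.4 A × 230 V = 2162 W = 2.162 kW
electric oven: Runtime = 8 h/day × 365 days = 2920 h
electric oven: 2.162 kW × 2920 h = 6313.04 kWh
toaster oven: 1.23 kW × 30 h = 36.9 kWh
desktop computer: 0.28 kW × 62 h = 17.36 kWh
refrigerator: Runtime = 1 h/day × 30 days = 30 h
refrigerator: 0.24 kW × 30 h = 7.2 kWh
Total energy = 6374.5 kWh
Cost = 6374.5 × $0.20 = $1274.90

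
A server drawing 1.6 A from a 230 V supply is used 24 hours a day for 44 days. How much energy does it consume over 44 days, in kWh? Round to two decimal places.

388.61 kWh

Power = 1.6 A × 230 V = 368 W = 0.368 kW
Runtime = 24 h × 44 = 1056 h
Energy = 0.368 kW × 1056 h = 388.608 kWh ≈ 388.61 kWh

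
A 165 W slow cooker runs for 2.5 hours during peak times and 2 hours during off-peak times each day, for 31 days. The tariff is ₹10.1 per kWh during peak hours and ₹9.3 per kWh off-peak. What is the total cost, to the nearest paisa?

₹224.29

Peak energy = 0.165 kW × 2.5 h × 31 = 12.7875 kWh
Off-peak energy = 0.165 kW × 2 h × 31 = 10.23 kWh
Cost = 12.7875 × ₹10.1 + 10.23 × ₹9.3 = ₹129.15375 + ₹95.139 = ₹224.29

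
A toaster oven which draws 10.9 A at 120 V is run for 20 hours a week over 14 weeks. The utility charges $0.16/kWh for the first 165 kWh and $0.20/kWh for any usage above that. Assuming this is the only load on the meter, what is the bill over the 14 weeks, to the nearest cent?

Power = 10.9 A × 120 V = 1308 W = 1.308 kW
Runtime = 20 h/week × 14 weeks = 280 h
Energy = 1.308 kW × 280 h = 366.24 kWh
Tier 1 (0–165 kWh): 165 × $0.16 = $26.4
Above 165 kWh: 201.24 × $0.20 = $40.248
Bill = $66.65

$66.65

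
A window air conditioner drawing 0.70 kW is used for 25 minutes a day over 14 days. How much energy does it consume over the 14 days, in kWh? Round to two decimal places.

Runtime = 25 min × 14 = 350 min = 5.833333… h
Energy = 0.7 kW × 5.833333… h = 4.083333… kWh ≈ 4.08 kWh

4.08 kWh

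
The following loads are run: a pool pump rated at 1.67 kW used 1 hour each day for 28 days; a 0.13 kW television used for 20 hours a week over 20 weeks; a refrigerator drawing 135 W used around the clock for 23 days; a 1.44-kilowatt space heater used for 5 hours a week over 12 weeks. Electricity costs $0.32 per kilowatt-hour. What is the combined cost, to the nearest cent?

pool pump: Runtime = 1 h/day × 28 days = 28 h
pool pump: 1.67 kW × 28 h = 46.76 kWh
television: Runtime = 20 h/week × 20 weeks = 400 h
television: 0.13 kW × 400 h = 52 kWh
refrigerator: Runtime = 24 h × 23 = 552 h
refrigerator: 0.135 kW × 552 h = 74.52 kWh
space heater: Runtime = 5 h/week × 12 weeks = 60 h
space heater: 1.44 kW × 60 h = 86.4 kWh
Total energy = 259.68 kWh
Cost = 259.68 × $0.32 = $83.10

$83.10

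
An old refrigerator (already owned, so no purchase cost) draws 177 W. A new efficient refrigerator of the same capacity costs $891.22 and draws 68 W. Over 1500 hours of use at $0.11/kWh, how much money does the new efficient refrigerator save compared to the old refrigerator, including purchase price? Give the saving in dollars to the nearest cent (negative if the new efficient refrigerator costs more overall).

old refrigerator: $0.00 + (177/1000) kW × 1500 h × $0.11 = $0.00 + $29.205 = $29.205
new efficient refrigerator: $891.22 + (68/1000) kW × 1500 h × $0.11 = $891.22 + $11.22 = $902.44
Saving = $29.205 − $902.44 = −$873.235 → -$873.24

-$873.24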